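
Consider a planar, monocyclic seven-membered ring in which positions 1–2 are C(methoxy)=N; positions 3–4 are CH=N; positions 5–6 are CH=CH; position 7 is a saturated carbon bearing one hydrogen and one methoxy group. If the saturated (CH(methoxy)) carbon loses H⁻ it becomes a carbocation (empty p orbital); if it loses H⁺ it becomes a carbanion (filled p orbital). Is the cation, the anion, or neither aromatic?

The cation

Both ions have a continuous loop of p orbitals — each ring atom is sp².
Cation: 3 × 2 + 0 = 6 π electrons → 4(1)+2, aromatic.
Anion: 3 × 2 + 2 = 8 π electrons → 4(2), antiaromatic.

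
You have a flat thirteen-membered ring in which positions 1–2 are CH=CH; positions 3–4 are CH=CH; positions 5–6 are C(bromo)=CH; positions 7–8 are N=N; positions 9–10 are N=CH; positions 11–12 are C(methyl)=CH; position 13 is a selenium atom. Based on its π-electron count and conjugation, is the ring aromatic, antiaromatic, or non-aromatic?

Aromatic

All ring atoms are sp² and supply a p orbital to the ring (each doubly-bonded ring atom is sp² with one p-orbital electron; the doubly-bonded nitrogens are pyridine-type — their lone pairs lie in the ring plane, leaving one electron in the p orbital; the selenium donates one lone pair from its p orbital); the conjugation is uninterrupted.
Counting π electrons: 6 × 2 = 12 from the double-bond units + 2 from the Se atom = 14.
With 14 π electrons (n = 3), the Hückel 4n+2 condition holds.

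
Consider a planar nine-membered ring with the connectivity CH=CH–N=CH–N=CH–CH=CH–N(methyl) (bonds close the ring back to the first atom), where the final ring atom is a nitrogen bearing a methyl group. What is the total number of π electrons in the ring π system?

All ring atoms are sp² and supply a p orbital to the ring (each doubly-bonded ring atom is sp² with one p-orbital electron; each sp² =N– keeps its lone pair in-plane and puts one electron into the π system; the pyrrole-type nitrogen donates its lone pair from the p orbital); the conjugation is uninterrupted.
Adding the contributions, 4 × 2 = 8 from the double-bond units + 2 from the N(methyl) atom = 10.

10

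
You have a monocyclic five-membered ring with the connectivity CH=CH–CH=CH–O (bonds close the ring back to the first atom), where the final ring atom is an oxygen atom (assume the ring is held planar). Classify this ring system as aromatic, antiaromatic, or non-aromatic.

Aromatic

All ring atoms are sp² and supply a p orbital to the ring (each doubly-bonded ring atom is sp² with one p-orbital electron; the oxygen donates one lone pair from its p orbital); the conjugation is uninterrupted.
Adding the contributions, 2 × 2 = 4 from the double-bond units + 2 from the O atom = 6.
With 6 π electrons (n = 1), the Hückel 4n+2 condition holds.
This is furan.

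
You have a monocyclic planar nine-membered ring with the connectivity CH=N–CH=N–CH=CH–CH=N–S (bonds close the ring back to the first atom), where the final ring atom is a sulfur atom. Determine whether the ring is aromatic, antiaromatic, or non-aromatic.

Every ring atom contributes a p orbital perpendicular to the ring (each doubly-bonded ring atom is sp² with one p-orbital electron; the doubly-bonded nitrogens are pyridine-type — their lone pairs lie in the ring plane, leaving one electron in the p orbital; the sulfur donates one lone pair from its p orbital), so the π system is cyclic and fully conjugated.
Counting π electrons: 4 × 2 = 8 from the double-bond units + 2 from the S atom = 10.
That gives a 4n+2 count (10, n = 2).

Aromatic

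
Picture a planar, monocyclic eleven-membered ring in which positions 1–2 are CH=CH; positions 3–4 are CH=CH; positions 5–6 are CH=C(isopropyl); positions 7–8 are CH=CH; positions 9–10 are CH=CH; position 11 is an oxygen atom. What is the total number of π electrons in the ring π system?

All ring atoms are sp² and supply a p orbital to the ring (each doubly-bonded ring atom is sp² with one p-orbital electron; the oxygen donates one lone pair from its p orbital); the conjugation is uninterrupted.
Tallying contributions gives 5 × 2 = 10 from the double-bond units + 2 from the O atom = 12.

12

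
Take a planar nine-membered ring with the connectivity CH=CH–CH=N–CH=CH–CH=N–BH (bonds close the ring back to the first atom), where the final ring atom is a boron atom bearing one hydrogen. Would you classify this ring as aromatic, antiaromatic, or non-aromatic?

Every ring atom contributes a p orbital perpendicular to the ring (each doubly-bonded ring atom is sp² with one p-orbital electron; each =N– nitrogen is pyridine-type (lone pair in the sp² plane, one electron in the p orbital); the boron has an empty p orbital), so the π system is cyclic and fully conjugated.
Counting π electrons: 4 × 2 = 8 from the double-bond units + 0 from the BH atom = 8.
8 is a 4n count (n = 2), so the planar conjugated ring is antiaromatic.

Antiaromatic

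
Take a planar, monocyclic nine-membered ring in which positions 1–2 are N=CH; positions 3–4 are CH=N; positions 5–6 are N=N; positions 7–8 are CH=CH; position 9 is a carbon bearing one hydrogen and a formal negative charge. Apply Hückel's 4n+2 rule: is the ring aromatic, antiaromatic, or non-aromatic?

Every ring atom contributes a p orbital perpendicular to the ring (every atom in a ring double bond is sp² and brings one electron to the p orbital; each sp² =N– keeps its lone pair in-plane and puts one electron into the π system; the carbanion's lone pair occupies the p orbital), so the π system is cyclic and fully conjugated.
Adding the contributions, 4 × 2 = 8 from the double-bond units + 2 from the CH(-) atom = 10.
10 = 4(2) + 2, which satisfies Hückel's 4n+2 rule.

Aromatic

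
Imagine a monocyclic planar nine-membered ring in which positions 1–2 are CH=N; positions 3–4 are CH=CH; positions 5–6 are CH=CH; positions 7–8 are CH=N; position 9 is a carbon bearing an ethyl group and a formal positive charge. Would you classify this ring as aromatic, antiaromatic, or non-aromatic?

Antiaromatic

The p orbitals form a continuous loop: the double-bond atoms are sp², each contributing one p electron; each =N– nitrogen is pyridine-type (lone pair in the sp² plane, one electron in the p orbital); the carbocation has an empty p orbital. The ring is fully conjugated.
Tallying contributions gives 4 × 2 = 8 from the double-bond units + 0 from the C(ethyl)(+) atom = 8.
With 8 = 4·2 π electrons, Hückel's rule classifies the planar ring as antiaromatic.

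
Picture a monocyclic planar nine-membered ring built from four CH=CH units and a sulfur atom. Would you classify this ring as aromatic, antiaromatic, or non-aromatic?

All ring atoms are sp² and supply a p orbital to the ring (every atom in a ring double bond is sp² and brings one electron to the p orbital; the sulfur donates one lone pair from its p orbital); the conjugation is uninterrupted.
π-electron count: 4 × 2 = 8 from the double-bond units + 2 from the S atom = 10.
That gives a 4n+2 count (10, n = 2).

Aromatic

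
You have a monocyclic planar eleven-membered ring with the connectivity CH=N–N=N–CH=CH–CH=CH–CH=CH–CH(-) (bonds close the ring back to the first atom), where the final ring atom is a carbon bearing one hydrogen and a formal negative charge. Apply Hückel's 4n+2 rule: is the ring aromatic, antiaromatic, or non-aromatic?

Antiaromatic

All ring atoms are sp² and supply a p orbital to the ring (the double-bond atoms are sp², each contributing one p electron; each =N– nitrogen is pyridine-type (lone pair in the sp² plane, one electron in the p orbital); the carbanion's lone pair occupies the p orbital); the conjugation is uninterrupted.
Adding the contributions, 5 × 2 = 10 from the double-bond units + 2 from the CH(-) atom = 12.
12 = 4(3); a planar, fully conjugated 4n system is antiaromatic.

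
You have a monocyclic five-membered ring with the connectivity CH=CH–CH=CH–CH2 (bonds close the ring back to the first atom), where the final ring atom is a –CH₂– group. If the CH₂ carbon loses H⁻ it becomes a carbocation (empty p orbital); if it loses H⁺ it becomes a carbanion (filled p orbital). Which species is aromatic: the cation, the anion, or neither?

The anion

In both ions every ring atom is sp² and contributes a p orbital, so both rings are fully conjugated.
Cation: 2 × 2 + 0 = 4 π electrons → 4(1), antiaromatic.
Anion: 2 × 2 + 2 = 6 π electrons → 4(1)+2, aromatic.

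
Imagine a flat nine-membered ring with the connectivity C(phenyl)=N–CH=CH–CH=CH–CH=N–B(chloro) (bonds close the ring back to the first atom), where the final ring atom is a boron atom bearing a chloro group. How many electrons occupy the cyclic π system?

All ring atoms are sp² and supply a p orbital to the ring (each doubly-bonded ring atom is sp² with one p-orbital electron; the doubly-bonded nitrogens are pyridine-type — their lone pairs lie in the ring plane, leaving one electron in the p orbital; the boron has an empty p orbital); the conjugation is uninterrupted.
Counting π electrons: 4 × 2 = 8 from the double-bond units + 0 from the B(chloro) atom = 8.

8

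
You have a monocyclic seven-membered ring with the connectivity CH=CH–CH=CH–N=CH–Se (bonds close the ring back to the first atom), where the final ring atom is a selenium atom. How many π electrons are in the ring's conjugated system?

Check conjugation: every atom in a ring double bond is sp² and brings one electron to the p orbital; each sp² =N– keeps its lone pair in-plane and puts one electron into the π system; the selenium donates one lone pair from its p orbital — every position has a p orbital, so the cyclic π system is continuous.
Tallying contributions gives 3 × 2 = 6 from the double-bond units + 2 from the Se atom = 8.

8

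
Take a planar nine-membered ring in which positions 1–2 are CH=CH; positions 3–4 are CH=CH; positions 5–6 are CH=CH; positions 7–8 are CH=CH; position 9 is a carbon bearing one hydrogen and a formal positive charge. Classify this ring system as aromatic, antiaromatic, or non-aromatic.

Antiaromatic

The p orbitals form a continuous loop: the double-bond atoms are sp², each contributing one p electron; the carbocation has an empty p orbital. The ring is fully conjugated.
Tallying contributions gives 4 × 2 = 8 from the double-bond units + 0 from the CH(+) atom = 8.
A 4n π count (8, n = 2) in a planar conjugated ring means antiaromatic.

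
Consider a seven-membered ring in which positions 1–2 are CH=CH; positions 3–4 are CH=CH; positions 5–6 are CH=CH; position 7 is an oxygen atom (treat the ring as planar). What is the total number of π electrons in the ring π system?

All ring atoms are sp² and supply a p orbital to the ring (each doubly-bonded ring atom is sp² with one p-orbital electron; the oxygen donates one lone pair from its p orbital); the conjugation is uninterrupted.
Counting π electrons: 3 × 2 = 6 from the double-bond units + 2 from the O atom = 8.

8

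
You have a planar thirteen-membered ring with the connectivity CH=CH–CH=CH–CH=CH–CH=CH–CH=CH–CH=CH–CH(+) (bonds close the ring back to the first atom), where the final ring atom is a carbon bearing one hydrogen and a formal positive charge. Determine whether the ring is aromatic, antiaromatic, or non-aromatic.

Antiaromatic

All ring atoms are sp² and supply a p orbital to the ring (every atom in a ring double bond is sp² and brings one electron to the p orbital; the carbocation has an empty p orbital); the conjugation is uninterrupted.
Adding the contributions, 6 × 2 = 12 from the double-bond units + 0 from the CH(+) atom = 12.
12 is a 4n count (n = 3), so the planar conjugated ring is antiaromatic.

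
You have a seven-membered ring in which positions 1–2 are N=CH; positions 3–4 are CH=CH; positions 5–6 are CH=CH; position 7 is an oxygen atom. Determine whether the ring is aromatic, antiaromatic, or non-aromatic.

Check conjugation: the double-bond atoms are sp², each contributing one p electron; each =N– nitrogen is pyridine-type (lone pair in the sp² plane, one electron in the p orbital); the oxygen donates one lone pair from its p orbital — every position has a p orbital, so the cyclic π system is continuous.
Counting π electrons: 3 × 2 = 6 from the double-bond units + 2 from the O atom = 8.
With 8 = 4·2 π electrons, Hückel's rule classifies the planar ring as antiaromatic.

Antiaromatic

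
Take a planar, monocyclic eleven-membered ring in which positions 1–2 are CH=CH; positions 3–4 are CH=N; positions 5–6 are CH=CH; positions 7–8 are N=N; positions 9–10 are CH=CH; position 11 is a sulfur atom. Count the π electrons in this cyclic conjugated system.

12

Every ring atom contributes a p orbital perpendicular to the ring (every atom in a ring double bond is sp² and brings one electron to the p orbital; the doubly-bonded nitrogens are pyridine-type — their lone pairs lie in the ring plane, leaving one electron in the p orbital; the sulfur donates one lone pair from its p orbital), so the π system is cyclic and fully conjugated.
Adding the contributions, 5 × 2 = 10 from the double-bond units + 2 from the S atom = 12.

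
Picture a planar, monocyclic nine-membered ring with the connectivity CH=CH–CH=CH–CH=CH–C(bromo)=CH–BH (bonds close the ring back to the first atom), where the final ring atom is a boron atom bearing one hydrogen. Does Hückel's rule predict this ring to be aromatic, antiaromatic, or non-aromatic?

Antiaromatic

Every ring atom contributes a p orbital perpendicular to the ring (the double-bond atoms are sp², each contributing one p electron; the boron has an empty p orbital), so the π system is cyclic and fully conjugated.
π-electron count: 4 × 2 = 8 from the double-bond units + 0 from the BH atom = 8.
With 8 = 4·2 π electrons, Hückel's rule classifies the planar ring as antiaromatic.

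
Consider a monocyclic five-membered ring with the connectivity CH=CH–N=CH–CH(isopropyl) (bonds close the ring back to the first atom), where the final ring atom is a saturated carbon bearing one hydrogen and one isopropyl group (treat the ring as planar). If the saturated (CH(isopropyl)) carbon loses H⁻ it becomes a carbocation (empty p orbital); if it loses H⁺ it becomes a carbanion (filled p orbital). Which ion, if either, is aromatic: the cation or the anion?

In both ions every ring atom is sp² and contributes a p orbital, so both rings are fully conjugated.
Cation: 2 × 2 + 0 = 4 π electrons → 4(1), antiaromatic.
Anion: 2 × 2 + 2 = 6 π electrons → 4(1)+2, aromatic.

The anion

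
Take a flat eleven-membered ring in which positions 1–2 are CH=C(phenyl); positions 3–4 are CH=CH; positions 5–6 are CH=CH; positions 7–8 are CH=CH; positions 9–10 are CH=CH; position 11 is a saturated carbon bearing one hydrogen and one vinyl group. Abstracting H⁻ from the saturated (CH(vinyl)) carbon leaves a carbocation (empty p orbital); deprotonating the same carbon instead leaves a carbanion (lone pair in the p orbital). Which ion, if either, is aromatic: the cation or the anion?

The cation

In both ions every ring atom is sp² and contributes a p orbital, so both rings are fully conjugated.
Cation: 5 × 2 + 0 = 10 π electrons → 4(2)+2, aromatic.
Anion: 5 × 2 + 2 = 12 π electrons → 4(3), antiaromatic.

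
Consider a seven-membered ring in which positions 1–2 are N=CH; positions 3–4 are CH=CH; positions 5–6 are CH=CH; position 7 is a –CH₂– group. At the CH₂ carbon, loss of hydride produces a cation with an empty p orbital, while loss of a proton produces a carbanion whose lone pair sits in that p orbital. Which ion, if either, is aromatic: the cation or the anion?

The cation

In both ions every ring atom is sp² and contributes a p orbital, so both rings are fully conjugated.
Cation: 3 × 2 + 0 = 6 π electrons → 4(1)+2, aromatic.
Anion: 3 × 2 + 2 = 8 π electrons → 4(2), antiaromatic.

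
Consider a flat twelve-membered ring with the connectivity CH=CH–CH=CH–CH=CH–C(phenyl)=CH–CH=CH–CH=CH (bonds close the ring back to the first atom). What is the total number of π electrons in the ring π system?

12

Every ring atom contributes a p orbital perpendicular to the ring (every atom in a ring double bond is sp² and brings one electron to the p orbital), so the π system is cyclic and fully conjugated.
Counting π electrons: 6 × 2 = 12 from the 6 double-bond units.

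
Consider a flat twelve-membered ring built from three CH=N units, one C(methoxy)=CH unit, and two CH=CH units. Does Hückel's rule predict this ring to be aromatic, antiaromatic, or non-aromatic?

All ring atoms are sp² and supply a p orbital to the ring (the double-bond atoms are sp², each contributing one p electron; each sp² =N– keeps its lone pair in-plane and puts one electron into the π system); the conjugation is uninterrupted.
Counting π electrons: 6 × 2 = 12 from the 6 double-bond units.
12 is a 4n count (n = 3), so the planar conjugated ring is antiaromatic.

Antiaromatic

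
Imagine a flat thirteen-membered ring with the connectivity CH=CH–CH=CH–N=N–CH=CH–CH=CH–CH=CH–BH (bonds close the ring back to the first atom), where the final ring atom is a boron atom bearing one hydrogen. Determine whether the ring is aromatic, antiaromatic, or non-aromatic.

Check conjugation: each doubly-bonded ring atom is sp² with one p-orbital electron; each =N– nitrogen is pyridine-type (lone pair in the sp² plane, one electron in the p orbital); the boron has an empty p orbital — every position has a p orbital, so the cyclic π system is continuous.
Counting π electrons: 6 × 2 = 12 from the double-bond units + 0 from the BH atom = 12.
With 12 = 4·3 π electrons, Hückel's rule classifies the planar ring as antiaromatic.

Antiaromatic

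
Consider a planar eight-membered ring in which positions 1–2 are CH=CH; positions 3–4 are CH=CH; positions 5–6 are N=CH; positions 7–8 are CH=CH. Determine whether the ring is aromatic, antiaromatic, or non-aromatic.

Every ring atom contributes a p orbital perpendicular to the ring (every atom in a ring double bond is sp² and brings one electron to the p orbital; each sp² =N– keeps its lone pair in-plane and puts one electron into the π system), so the π system is cyclic and fully conjugated.
Adding the contributions, 4 × 2 = 8 from the 4 double-bond units.
8 is a 4n count (n = 2), so the planar conjugated ring is antiaromatic.

Antiaromatic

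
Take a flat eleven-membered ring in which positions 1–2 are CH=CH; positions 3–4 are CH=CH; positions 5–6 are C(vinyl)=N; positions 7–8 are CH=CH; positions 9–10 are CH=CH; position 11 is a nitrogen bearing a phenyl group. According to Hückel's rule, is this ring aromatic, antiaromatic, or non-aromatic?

Antiaromatic

Every ring atom contributes a p orbital perpendicular to the ring (each doubly-bonded ring atom is sp² with one p-orbital electron; each =N– nitrogen is pyridine-type (lone pair in the sp² plane, one electron in the p orbital); the pyrrole-type nitrogen donates its lone pair from the p orbital), so the π system is cyclic and fully conjugated.
Tallying contributions gives 5 × 2 = 10 from the double-bond units + 2 from the N(phenyl) atom = 12.
12 = 4(3); a planar, fully conjugated 4n system is antiaromatic.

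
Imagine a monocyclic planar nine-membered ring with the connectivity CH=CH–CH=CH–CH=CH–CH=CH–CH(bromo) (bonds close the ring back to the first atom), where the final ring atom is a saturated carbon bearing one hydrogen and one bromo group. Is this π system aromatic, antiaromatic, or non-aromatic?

The CH(bromo) position has four σ bonds — that saturated carbon is sp³ and has no p orbital in the ring π system — so the cyclic conjugation is interrupted.
Hückel's rule only applies to fully conjugated rings, so this one is simply non-aromatic.

Non-aromatic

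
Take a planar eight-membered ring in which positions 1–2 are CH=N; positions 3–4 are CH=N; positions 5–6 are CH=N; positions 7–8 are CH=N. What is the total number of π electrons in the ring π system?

The p orbitals form a continuous loop: the double-bond atoms are sp², each contributing one p electron; the doubly-bonded nitrogens are pyridine-type — their lone pairs lie in the ring plane, leaving one electron in the p orbital. The ring is fully conjugated.
Tallying contributions gives 4 × 2 = 8 from the 4 double-bond units.

8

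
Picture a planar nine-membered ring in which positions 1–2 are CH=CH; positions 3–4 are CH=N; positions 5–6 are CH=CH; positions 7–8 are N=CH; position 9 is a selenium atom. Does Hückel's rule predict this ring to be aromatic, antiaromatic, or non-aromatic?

Every ring atom contributes a p orbital perpendicular to the ring (the double-bond atoms are sp², each contributing one p electron; each =N– nitrogen is pyridine-type (lone pair in the sp² plane, one electron in the p orbital); the selenium donates one lone pair from its p orbital), so the π system is cyclic and fully conjugated.
Adding the contributions, 4 × 2 = 8 from the double-bond units + 2 from the Se atom = 10.
Since 10 = 4·2 + 2, the ring meets the 4n+2 criterion.

Aromatic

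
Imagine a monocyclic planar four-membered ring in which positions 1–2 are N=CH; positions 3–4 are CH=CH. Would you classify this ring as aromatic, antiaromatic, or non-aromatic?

Every ring atom contributes a p orbital perpendicular to the ring (the double-bond atoms are sp², each contributing one p electron; each sp² =N– keeps its lone pair in-plane and puts one electron into the π system), so the π system is cyclic and fully conjugated.
π-electron count: 2 × 2 = 4 from the 2 double-bond units.
With 4 = 4·1 π electrons, Hückel's rule classifies the planar ring as antiaromatic.

Antiaromatic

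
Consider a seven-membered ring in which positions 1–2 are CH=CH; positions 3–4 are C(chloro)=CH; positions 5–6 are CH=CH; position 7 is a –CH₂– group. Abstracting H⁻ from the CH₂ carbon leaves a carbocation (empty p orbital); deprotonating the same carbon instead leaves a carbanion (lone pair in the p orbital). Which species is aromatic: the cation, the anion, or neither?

In either ion the ring is fully conjugated: every atom, including the new sp² carbon, supplies a p orbital.
Cation: 3 × 2 + 0 = 6 π electrons → 4(1)+2, aromatic.
Anion: 3 × 2 + 2 = 8 π electrons → 4(2), antiaromatic.

The cation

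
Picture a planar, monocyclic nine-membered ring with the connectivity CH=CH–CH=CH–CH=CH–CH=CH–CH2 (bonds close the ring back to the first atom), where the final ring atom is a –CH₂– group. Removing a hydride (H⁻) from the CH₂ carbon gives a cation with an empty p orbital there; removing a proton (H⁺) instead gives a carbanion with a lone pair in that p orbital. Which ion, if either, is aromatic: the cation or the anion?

Once that carbon is sp², every ring atom has a p orbital and both ions are fully conjugated.
Cation: 4 × 2 + 0 = 8 π electrons → 4(2), antiaromatic.
Anion: 4 × 2 + 2 = 10 π electrons → 4(2)+2, aromatic.

The anion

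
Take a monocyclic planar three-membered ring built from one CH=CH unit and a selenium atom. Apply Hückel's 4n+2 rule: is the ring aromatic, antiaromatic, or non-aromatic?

Every ring atom contributes a p orbital perpendicular to the ring (each doubly-bonded ring atom is sp² with one p-orbital electron; the selenium donates one lone pair from its p orbital), so the π system is cyclic and fully conjugated.
π-electron count: 1 × 2 = 2 from the double-bond unit + 2 from the Se atom = 4.
With 4 = 4·1 π electrons, Hückel's rule classifies the planar ring as antiaromatic.

Antiaromatic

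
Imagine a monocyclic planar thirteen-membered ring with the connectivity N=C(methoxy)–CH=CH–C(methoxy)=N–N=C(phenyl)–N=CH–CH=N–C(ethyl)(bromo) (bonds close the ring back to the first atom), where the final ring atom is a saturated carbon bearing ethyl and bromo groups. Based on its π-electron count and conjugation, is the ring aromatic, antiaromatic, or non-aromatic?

Non-aromatic

At the C(ethyl)(bromo) position, that saturated carbon is sp³ and has no p orbital in the ring π system; the ring's p-orbital overlap is broken there.
Without a continuous loop of overlapping p orbitals the Hückel electron count never comes into play.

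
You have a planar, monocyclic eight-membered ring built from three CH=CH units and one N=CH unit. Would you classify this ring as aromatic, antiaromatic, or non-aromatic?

The p orbitals form a continuous loop: every atom in a ring double bond is sp² and brings one electron to the p orbital; each sp² =N– keeps its lone pair in-plane and puts one electron into the π system. The ring is fully conjugated.
Counting π electrons: 4 × 2 = 8 from the 4 double-bond units.
8 = 4(2); a planar, fully conjugated 4n system is antiaromatic.

Antiaromatic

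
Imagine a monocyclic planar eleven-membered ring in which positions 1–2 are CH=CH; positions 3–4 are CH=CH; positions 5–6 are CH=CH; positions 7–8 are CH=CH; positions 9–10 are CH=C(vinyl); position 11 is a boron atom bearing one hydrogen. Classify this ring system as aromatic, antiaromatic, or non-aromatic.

Aromatic

The p orbitals form a continuous loop: the double-bond atoms are sp², each contributing one p electron; the boron has an empty p orbital. The ring is fully conjugated.
Adding the contributions, 5 × 2 = 10 from the double-bond units + 0 from the BH atom = 10.
Since 10 = 4·2 + 2, the ring meets the 4n+2 criterion.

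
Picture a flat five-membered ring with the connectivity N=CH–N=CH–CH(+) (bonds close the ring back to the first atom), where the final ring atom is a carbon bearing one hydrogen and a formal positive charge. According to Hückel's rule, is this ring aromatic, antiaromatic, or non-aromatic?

Antiaromatic

All ring atoms are sp² and supply a p orbital to the ring (the double-bond atoms are sp², each contributing one p electron; each sp² =N– keeps its lone pair in-plane and puts one electron into the π system; the carbocation has an empty p orbital); the conjugation is uninterrupted.
Counting π electrons: 2 × 2 = 4 from the double-bond units + 0 from the CH(+) atom = 4.
4 = 4(1); a planar, fully conjugated 4n system is antiaromatic.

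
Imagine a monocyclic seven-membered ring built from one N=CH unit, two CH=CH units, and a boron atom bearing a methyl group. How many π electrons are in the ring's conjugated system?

6

All ring atoms are sp² and supply a p orbital to the ring (each doubly-bonded ring atom is sp² with one p-orbital electron; each =N– nitrogen is pyridine-type (lone pair in the sp² plane, one electron in the p orbital); the boron has an empty p orbital); the conjugation is uninterrupted.
π-electron count: 3 × 2 = 6 from the double-bond units + 0 from the B(methyl) atom = 6.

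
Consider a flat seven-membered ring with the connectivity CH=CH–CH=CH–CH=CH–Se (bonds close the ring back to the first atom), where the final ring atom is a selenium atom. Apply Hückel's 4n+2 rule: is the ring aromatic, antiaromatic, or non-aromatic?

Antiaromatic

Check conjugation: each doubly-bonded ring atom is sp² with one p-orbital electron; the selenium donates one lone pair from its p orbital — every position has a p orbital, so the cyclic π system is continuous.
Adding the contributions, 3 × 2 = 6 from the double-bond units + 2 from the Se atom = 8.
A 4n π count (8, n = 2) in a planar conjugated ring means antiaromatic.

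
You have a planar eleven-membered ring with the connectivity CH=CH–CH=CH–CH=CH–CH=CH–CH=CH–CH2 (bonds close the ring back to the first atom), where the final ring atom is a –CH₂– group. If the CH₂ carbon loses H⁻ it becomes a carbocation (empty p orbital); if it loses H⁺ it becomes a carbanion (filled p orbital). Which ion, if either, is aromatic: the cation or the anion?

The cation

Both ions have a continuous loop of p orbitals — each ring atom is sp².
Cation: 5 × 2 + 0 = 10 π electrons → 4(2)+2, aromatic.
Anion: 5 × 2 + 2 = 12 π electrons → 4(3), antiaromatic.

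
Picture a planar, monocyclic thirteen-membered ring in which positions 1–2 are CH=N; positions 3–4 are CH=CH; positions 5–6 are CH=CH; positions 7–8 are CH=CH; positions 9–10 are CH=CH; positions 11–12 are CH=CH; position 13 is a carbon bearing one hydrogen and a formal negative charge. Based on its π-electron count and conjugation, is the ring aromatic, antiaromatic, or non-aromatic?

Aromatic

The p orbitals form a continuous loop: every atom in a ring double bond is sp² and brings one electron to the p orbital; the doubly-bonded nitrogens are pyridine-type — their lone pairs lie in the ring plane, leaving one electron in the p orbital; the carbanion's lone pair occupies the p orbital. The ring is fully conjugated.
π-electron count: 6 × 2 = 12 from the double-bond units + 2 from the CH(-) atom = 14.
Since 14 = 4·3 + 2, the ring meets the 4n+2 criterion.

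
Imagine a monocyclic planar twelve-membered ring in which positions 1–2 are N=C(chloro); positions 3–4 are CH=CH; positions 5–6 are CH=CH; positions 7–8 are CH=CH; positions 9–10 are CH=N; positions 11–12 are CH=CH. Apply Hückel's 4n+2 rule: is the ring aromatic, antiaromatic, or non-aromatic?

Check conjugation: every atom in a ring double bond is sp² and brings one electron to the p orbital; each =N– nitrogen is pyridine-type (lone pair in the sp² plane, one electron in the p orbital) — every position has a p orbital, so the cyclic π system is continuous.
Tallying contributions gives 6 × 2 = 12 from the 6 double-bond units.
With 12 = 4·3 π electrons, Hückel's rule classifies the planar ring as antiaromatic.

Antiaromatic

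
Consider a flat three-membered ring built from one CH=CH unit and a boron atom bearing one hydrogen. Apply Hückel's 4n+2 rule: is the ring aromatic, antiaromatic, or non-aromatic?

Aromatic

The p orbitals form a continuous loop: each doubly-bonded ring atom is sp² with one p-orbital electron; the boron has an empty p orbital. The ring is fully conjugated.
π-electron count: 1 × 2 = 2 from the double-bond unit + 0 from the BH atom = 2.
That gives a 4n+2 count (2, n = 0).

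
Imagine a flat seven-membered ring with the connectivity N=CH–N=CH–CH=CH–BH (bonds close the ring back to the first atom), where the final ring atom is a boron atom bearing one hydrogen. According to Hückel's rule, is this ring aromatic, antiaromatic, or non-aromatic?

Aromatic

Check conjugation: the double-bond atoms are sp², each contributing one p electron; the doubly-bonded nitrogens are pyridine-type — their lone pairs lie in the ring plane, leaving one electron in the p orbital; the boron has an empty p orbital — every position has a p orbital, so the cyclic π system is continuous.
π-electron count: 3 × 2 = 6 from the double-bond units + 0 from the BH atom = 6.
6 = 4(1) + 2, which satisfies Hückel's 4n+2 rule.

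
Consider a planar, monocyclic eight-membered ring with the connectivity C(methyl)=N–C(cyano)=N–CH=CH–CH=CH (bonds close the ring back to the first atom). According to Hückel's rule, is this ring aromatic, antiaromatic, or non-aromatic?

Antiaromatic

Every ring atom contributes a p orbital perpendicular to the ring (the double-bond atoms are sp², each contributing one p electron; the doubly-bonded nitrogens are pyridine-type — their lone pairs lie in the ring plane, leaving one electron in the p orbital), so the π system is cyclic and fully conjugated.
Adding the contributions, 4 × 2 = 8 from the 4 double-bond units.
8 is a 4n count (n = 2), so the planar conjugated ring is antiaromatic.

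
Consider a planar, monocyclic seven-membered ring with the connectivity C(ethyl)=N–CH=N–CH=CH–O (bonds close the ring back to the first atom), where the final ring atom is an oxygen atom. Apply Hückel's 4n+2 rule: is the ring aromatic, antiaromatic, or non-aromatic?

Antiaromatic

Check conjugation: every atom in a ring double bond is sp² and brings one electron to the p orbital; each =N– nitrogen is pyridine-type (lone pair in the sp² plane, one electron in the p orbital); the oxygen donates one lone pair from its p orbital — every position has a p orbital, so the cyclic π system is continuous.
Counting π electrons: 3 × 2 = 6 from the double-bond units + 2 from the O atom = 8.
8 is a 4n count (n = 2), so the planar conjugated ring is antiaromatic.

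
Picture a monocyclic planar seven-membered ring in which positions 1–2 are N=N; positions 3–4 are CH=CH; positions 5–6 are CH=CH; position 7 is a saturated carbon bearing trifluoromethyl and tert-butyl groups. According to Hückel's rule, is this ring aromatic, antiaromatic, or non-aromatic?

Non-aromatic

At the C(trifluoromethyl)(tert-butyl) position, that saturated carbon is sp³ and has no p orbital in the ring π system; the ring's p-orbital overlap is broken there.
Broken conjugation rules out both aromaticity and antiaromaticity.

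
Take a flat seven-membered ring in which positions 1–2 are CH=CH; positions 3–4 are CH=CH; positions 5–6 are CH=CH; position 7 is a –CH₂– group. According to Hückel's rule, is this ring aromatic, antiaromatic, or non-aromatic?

The CH2 position has four σ bonds — the tetrahedral CH₂ carbon is sp³ and has no p orbital in the ring π system — so the cyclic conjugation is interrupted.
Without a continuous loop of overlapping p orbitals the Hückel electron count never comes into play.

Non-aromatic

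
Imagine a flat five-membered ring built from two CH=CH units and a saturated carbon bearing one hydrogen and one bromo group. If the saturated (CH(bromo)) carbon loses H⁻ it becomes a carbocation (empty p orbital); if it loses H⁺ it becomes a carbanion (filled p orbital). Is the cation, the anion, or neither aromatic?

In either ion the ring is fully conjugated: every atom, including the new sp² carbon, supplies a p orbital.
Cation: 2 × 2 + 0 = 4 π electrons → 4(1), antiaromatic.
Anion: 2 × 2 + 2 = 6 π electrons → 4(1)+2, aromatic.

The anion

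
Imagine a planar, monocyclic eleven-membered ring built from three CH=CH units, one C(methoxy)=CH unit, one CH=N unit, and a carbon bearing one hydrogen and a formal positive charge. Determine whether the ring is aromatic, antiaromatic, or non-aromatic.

Every ring atom contributes a p orbital perpendicular to the ring (every atom in a ring double bond is sp² and brings one electron to the p orbital; each sp² =N– keeps its lone pair in-plane and puts one electron into the π system; the carbocation has an empty p orbital), so the π system is cyclic and fully conjugated.
Adding the contributions, 5 × 2 = 10 from the double-bond units + 0 from the CH(+) atom = 10.
That gives a 4n+2 count (10, n = 2).

Aromatic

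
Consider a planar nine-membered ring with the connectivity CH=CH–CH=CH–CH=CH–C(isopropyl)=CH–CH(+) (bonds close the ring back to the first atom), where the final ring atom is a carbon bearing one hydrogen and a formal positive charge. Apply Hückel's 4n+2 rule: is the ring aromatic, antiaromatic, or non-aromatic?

Antiaromatic

Check conjugation: every atom in a ring double bond is sp² and brings one electron to the p orbital; the carbocation has an empty p orbital — every position has a p orbital, so the cyclic π system is continuous.
Adding the contributions, 4 × 2 = 8 from the double-bond units + 0 from the CH(+) atom = 8.
A 4n π count (8, n = 2) in a planar conjugated ring means antiaromatic.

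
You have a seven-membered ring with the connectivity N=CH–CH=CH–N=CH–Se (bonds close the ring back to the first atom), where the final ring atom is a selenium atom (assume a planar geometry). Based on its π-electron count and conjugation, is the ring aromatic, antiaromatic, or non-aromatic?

Every ring atom contributes a p orbital perpendicular to the ring (every atom in a ring double bond is sp² and brings one electron to the p orbital; each =N– nitrogen is pyridine-type (lone pair in the sp² plane, one electron in the p orbital); the selenium donates one lone pair from its p orbital), so the π system is cyclic and fully conjugated.
Tallying contributions gives 3 × 2 = 6 from the double-bond units + 2 from the Se atom = 8.
8 = 4(2); a planar, fully conjugated 4n system is antiaromatic.

Antiaromatic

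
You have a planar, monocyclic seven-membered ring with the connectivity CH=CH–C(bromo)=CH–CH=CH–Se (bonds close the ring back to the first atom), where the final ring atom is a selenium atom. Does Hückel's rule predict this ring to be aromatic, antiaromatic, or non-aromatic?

Antiaromatic

The p orbitals form a continuous loop: every atom in a ring double bond is sp² and brings one electron to the p orbital; the selenium donates one lone pair from its p orbital. The ring is fully conjugated.
Adding the contributions, 3 × 2 = 6 from the double-bond units + 2 from the Se atom = 8.
With 8 = 4·2 π electrons, Hückel's rule classifies the planar ring as antiaromatic.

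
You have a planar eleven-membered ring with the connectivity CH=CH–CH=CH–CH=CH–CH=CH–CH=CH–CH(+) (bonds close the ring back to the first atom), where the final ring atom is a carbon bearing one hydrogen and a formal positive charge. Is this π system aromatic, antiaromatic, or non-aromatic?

The p orbitals form a continuous loop: every atom in a ring double bond is sp² and brings one electron to the p orbital; the carbocation has an empty p orbital. The ring is fully conjugated.
Counting π electrons: 5 × 2 = 10 from the double-bond units + 0 from the CH(+) atom = 10.
With 10 π electrons (n = 2), the Hückel 4n+2 condition holds.

Aromatic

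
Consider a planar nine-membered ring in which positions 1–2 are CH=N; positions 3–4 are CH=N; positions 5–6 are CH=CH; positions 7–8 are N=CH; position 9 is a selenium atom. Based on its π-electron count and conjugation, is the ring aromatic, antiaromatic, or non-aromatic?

All ring atoms are sp² and supply a p orbital to the ring (every atom in a ring double bond is sp² and brings one electron to the p orbital; each sp² =N– keeps its lone pair in-plane and puts one electron into the π system; the selenium donates one lone pair from its p orbital); the conjugation is uninterrupted.
π-electron count: 4 × 2 = 8 from the double-bond units + 2 from the Se atom = 10.
Since 10 = 4·2 + 2, the ring meets the 4n+2 criterion.

Aromatic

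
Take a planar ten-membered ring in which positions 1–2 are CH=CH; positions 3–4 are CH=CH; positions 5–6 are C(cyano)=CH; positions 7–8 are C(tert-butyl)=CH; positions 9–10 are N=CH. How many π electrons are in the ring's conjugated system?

Check conjugation: the double-bond atoms are sp², each contributing one p electron; each =N– nitrogen is pyridine-type (lone pair in the sp² plane, one electron in the p orbital) — every position has a p orbital, so the cyclic π system is continuous.
Adding the contributions, 5 × 2 = 10 from the 5 double-bond units.

10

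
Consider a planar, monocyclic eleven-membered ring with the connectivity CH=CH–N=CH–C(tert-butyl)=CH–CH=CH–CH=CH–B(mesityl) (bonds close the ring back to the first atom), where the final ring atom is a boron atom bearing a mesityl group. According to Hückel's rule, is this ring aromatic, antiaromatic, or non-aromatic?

The p orbitals form a continuous loop: the double-bond atoms are sp², each contributing one p electron; each sp² =N– keeps its lone pair in-plane and puts one electron into the π system; the boron has an empty p orbital. The ring is fully conjugated.
Counting π electrons: 5 × 2 = 10 from the double-bond units + 0 from the B(mesityl) atom = 10.
Since 10 = 4·2 + 2, the ring meets the 4n+2 criterion.

Aromatic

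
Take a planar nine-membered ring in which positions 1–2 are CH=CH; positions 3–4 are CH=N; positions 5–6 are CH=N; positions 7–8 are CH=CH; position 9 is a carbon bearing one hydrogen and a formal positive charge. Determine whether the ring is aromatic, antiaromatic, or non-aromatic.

Antiaromatic

The p orbitals form a continuous loop: every atom in a ring double bond is sp² and brings one electron to the p orbital; each sp² =N– keeps its lone pair in-plane and puts one electron into the π system; the carbocation has an empty p orbital. The ring is fully conjugated.
Adding the contributions, 4 × 2 = 8 from the double-bond units + 0 from the CH(+) atom = 8.
With 8 = 4·2 π electrons, Hückel's rule classifies the planar ring as antiaromatic.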